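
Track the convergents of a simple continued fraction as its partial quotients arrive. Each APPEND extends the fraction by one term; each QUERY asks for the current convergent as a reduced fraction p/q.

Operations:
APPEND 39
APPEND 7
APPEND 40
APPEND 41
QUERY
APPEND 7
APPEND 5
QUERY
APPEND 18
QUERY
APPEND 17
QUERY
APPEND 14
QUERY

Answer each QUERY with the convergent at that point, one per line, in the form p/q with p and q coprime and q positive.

451233/11528
16299383/416413
296558524/7576411
5057794291/129215400
71105678598/1816592011

APPEND 39: p_0 = 39·1 + 0 = 39, q_0 = 39·0 + 1 = 1 → 39/1
APPEND 7: p_1 = 7·39 + 1 = 274, q_1 = 7·1 + 0 = 7 → 274/7
APPEND 40: p_2 = 40·274 + 39 = 10999, q_2 = 40·7 + 1 = 281 → 10999/281
APPEND 41: p_3 = 41·10999 + 274 = 451233, q_3 = 41·281 + 7 = 11528 → 451233/11528
APPEND 7: p_4 = 7·451233 + 10999 = 3169630, q_4 = 7·11528 + 281 = 80977 → 3169630/80977
APPEND 5: p_5 = 5·3169630 + 451233 = 16299383, q_5 = 5·80977 + 11528 = 416413 → 16299383/416413
APPEND 18: p_6 = 18·16299383 + 3169630 = 296558524, q_6 = 18·416413 + 80977 = 7576411 → 296558524/7576411
APPEND 17: p_7 = 17·296558524 + 16299383 = 5057794291, q_7 = 17·7576411 + 416413 = 129215400 → 5057794291/129215400
APPEND 14: p_8 = 14·5057794291 + 296558524 = 71105678598, q_8 = 14·129215400 + 7576411 = 1816592011 → 71105678598/1816592011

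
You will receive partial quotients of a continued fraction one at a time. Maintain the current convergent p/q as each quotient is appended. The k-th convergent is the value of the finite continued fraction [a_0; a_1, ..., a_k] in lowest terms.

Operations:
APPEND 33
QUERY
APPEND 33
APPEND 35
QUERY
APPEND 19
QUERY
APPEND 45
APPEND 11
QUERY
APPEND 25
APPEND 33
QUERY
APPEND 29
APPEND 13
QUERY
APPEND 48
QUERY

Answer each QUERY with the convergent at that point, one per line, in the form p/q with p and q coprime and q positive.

33/1
38183/1156
726567/21997
360797245/10923228
299098736404/9055290021
113177007003411/3426462560311
5441179252184267/164733080377258

APPEND 33: p_0 = 33·1 + 0 = 33, q_0 = 33·0 + 1 = 1 → 33/1
APPEND 33: p_1 = 33·33 + 1 = 1090, q_1 = 33·1 + 0 = 33 → 1090/33
APPEND 35: p_2 = 35·1090 + 33 = 38183, q_2 = 35·33 + 1 = 1156 → 38183/1156
APPEND 19: p_3 = 19·38183 + 1090 = 726567, q_3 = 19·1156 + 33 = 21997 → 726567/21997
APPEND 45: p_4 = 45·726567 + 38183 = 32733698, q_4 = 45·21997 + 1156 = 991021 → 32733698/991021
APPEND 11: p_5 = 11·32733698 + 726567 = 360797245, q_5 = 11·991021 + 21997 = 10923228 → 360797245/10923228
APPEND 25: p_6 = 25·360797245 + 32733698 = 9052664823, q_6 = 25·10923228 + 991021 = 274071721 → 9052664823/274071721
APPEND 33: p_7 = 33·9052664823 + 360797245 = 299098736404, q_7 = 33·274071721 + 10923228 = 9055290021 → 299098736404/9055290021
APPEND 29: p_8 = 29·299098736404 + 9052664823 = 8682916020539, q_8 = 29·9055290021 + 274071721 = 262877482330 → 8682916020539/262877482330
APPEND 13: p_9 = 13·8682916020539 + 299098736404 = 113177007003411, q_9 = 13·262877482330 + 9055290021 = 3426462560311 → 113177007003411/3426462560311
APPEND 48: p_10 = 48·113177007003411 + 8682916020539 = 5441179252184267, q_10 = 48·3426462560311 + 262877482330 = 164733080377258 → 5441179252184267/164733080377258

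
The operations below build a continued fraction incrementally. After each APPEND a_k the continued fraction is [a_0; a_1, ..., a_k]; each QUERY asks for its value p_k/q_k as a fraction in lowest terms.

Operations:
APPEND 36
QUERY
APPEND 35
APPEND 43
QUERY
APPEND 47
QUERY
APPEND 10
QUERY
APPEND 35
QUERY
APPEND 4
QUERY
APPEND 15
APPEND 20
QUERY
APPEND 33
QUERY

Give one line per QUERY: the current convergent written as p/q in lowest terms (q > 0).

APPEND 36: p_0 = 36·1 + 0 = 36, q_0 = 36·0 + 1 = 1 → 36/1
APPEND 35: p_1 = 35·36 + 1 = 1261, q_1 = 35·1 + 0 = 35 → 1261/35
APPEND 43: p_2 = 43·1261 + 36 = 54259, q_2 = 43·35 + 1 = 1506 → 54259/1506
APPEND 47: p_3 = 47·54259 + 1261 = 2551434, q_3 = 47·1506 + 35 = 70817 → 2551434/70817
APPEND 10: p_4 = 10·2551434 + 54259 = 25568599, q_4 = 10·70817 + 1506 = 709676 → 25568599/709676
APPEND 35: p_5 = 35·25568599 + 2551434 = 897452399, q_5 = 35·709676 + 70817 = 24909477 → 897452399/24909477
APPEND 4: p_6 = 4·897452399 + 25568599 = 3615378195, q_6 = 4·24909477 + 709676 = 100347584 → 3615378195/100347584
APPEND 15: p_7 = 15·3615378195 + 897452399 = 55128125324, q_7 = 15·100347584 + 24909477 = 1530123237 → 55128125324/1530123237
APPEND 20: p_8 = 20·55128125324 + 3615378195 = 1106177884675, q_8 = 20·1530123237 + 100347584 = 30702812324 → 1106177884675/30702812324
APPEND 33: p_9 = 33·1106177884675 + 55128125324 = 36558998319599, q_9 = 33·30702812324 + 1530123237 = 1014722929929 → 36558998319599/1014722929929

36/1
54259/1506
2551434/70817
25568599/709676
897452399/24909477
3615378195/100347584
1106177884675/30702812324
36558998319599/1014722929929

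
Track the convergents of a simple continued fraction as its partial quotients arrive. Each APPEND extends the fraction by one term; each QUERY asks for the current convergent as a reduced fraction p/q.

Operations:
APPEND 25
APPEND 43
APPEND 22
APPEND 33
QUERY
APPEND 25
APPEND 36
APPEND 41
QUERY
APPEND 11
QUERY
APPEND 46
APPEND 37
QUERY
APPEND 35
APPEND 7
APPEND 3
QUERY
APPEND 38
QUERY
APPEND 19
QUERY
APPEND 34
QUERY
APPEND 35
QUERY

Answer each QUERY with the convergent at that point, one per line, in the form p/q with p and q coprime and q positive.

APPEND 25: p_0 = 25·1 + 0 = 25, q_0 = 25·0 + 1 = 1 → 25/1
APPEND 43: p_1 = 43·25 + 1 = 1076, q_1 = 43·1 + 0 = 43 → 1076/43
APPEND 22: p_2 = 22·1076 + 25 = 23697, q_2 = 22·43 + 1 = 947 → 23697/947
APPEND 33: p_3 = 33·23697 + 1076 = 783077, q_3 = 33·947 + 43 = 31294 → 783077/31294
APPEND 25: p_4 = 25·783077 + 23697 = 19600622, q_4 = 25·31294 + 947 = 783297 → 19600622/783297
APPEND 36: p_5 = 36·19600622 + 783077 = 706405469, q_5 = 36·783297 + 31294 = 28229986 → 706405469/28229986
APPEND 41: p_6 = 41·706405469 + 19600622 = 28982224851, q_6 = 41·28229986 + 783297 = 1158212723 → 28982224851/1158212723
APPEND 11: p_7 = 11·28982224851 + 706405469 = 319510878830, q_7 = 11·1158212723 + 28229986 = 12768569939 → 319510878830/12768569939
APPEND 46: p_8 = 46·319510878830 + 28982224851 = 14726482651031, q_8 = 46·12768569939 + 1158212723 = 588512429917 → 14726482651031/588512429917
APPEND 37: p_9 = 37·14726482651031 + 319510878830 = 545199368966977, q_9 = 37·588512429917 + 12768569939 = 21787728476868 → 545199368966977/21787728476868
APPEND 35: p_10 = 35·545199368966977 + 14726482651031 = 19096704396495226, q_10 = 35·21787728476868 + 588512429917 = 763159009120297 → 19096704396495226/763159009120297
APPEND 7: p_11 = 7·19096704396495226 + 545199368966977 = 134222130144433559, q_11 = 7·763159009120297 + 21787728476868 = 5363900792318947 → 134222130144433559/5363900792318947
APPEND 3: p_12 = 3·134222130144433559 + 19096704396495226 = 421763094829795903, q_12 = 3·5363900792318947 + 763159009120297 = 16854861386077138 → 421763094829795903/16854861386077138
APPEND 38: p_13 = 38·421763094829795903 + 134222130144433559 = 16161219733676677873, q_13 = 38·16854861386077138 + 5363900792318947 = 645848633463250191 → 16161219733676677873/645848633463250191
APPEND 19: p_14 = 19·16161219733676677873 + 421763094829795903 = 307484938034686675490, q_14 = 19·645848633463250191 + 16854861386077138 = 12287978897187830767 → 307484938034686675490/12287978897187830767
APPEND 34: p_15 = 34·307484938034686675490 + 16161219733676677873 = 10470649112913023644533, q_15 = 34·12287978897187830767 + 645848633463250191 = 418437131137849496269 → 10470649112913023644533/418437131137849496269
APPEND 35: p_16 = 35·10470649112913023644533 + 307484938034686675490 = 366780203889990514234145, q_16 = 35·418437131137849496269 + 12287978897187830767 = 14657587568721920200182 → 366780203889990514234145/14657587568721920200182

783077/31294
28982224851/1158212723
319510878830/12768569939
545199368966977/21787728476868
421763094829795903/16854861386077138
16161219733676677873/645848633463250191
307484938034686675490/12287978897187830767
10470649112913023644533/418437131137849496269
366780203889990514234145/14657587568721920200182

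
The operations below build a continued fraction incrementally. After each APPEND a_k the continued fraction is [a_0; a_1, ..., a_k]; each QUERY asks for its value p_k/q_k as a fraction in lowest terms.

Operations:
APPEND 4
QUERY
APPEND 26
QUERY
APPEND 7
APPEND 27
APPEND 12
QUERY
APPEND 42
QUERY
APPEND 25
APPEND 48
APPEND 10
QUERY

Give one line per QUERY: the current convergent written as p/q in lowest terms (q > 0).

APPEND 4: p_0 = 4·1 + 0 = 4, q_0 = 4·0 + 1 = 1 → 4/1
APPEND 26: p_1 = 26·4 + 1 = 105, q_1 = 26·1 + 0 = 26 → 105/26
APPEND 7: p_2 = 7·105 + 4 = 739, q_2 = 7·26 + 1 = 183 → 739/183
APPEND 27: p_3 = 27·739 + 105 = 20058, q_3 = 27·183 + 26 = 4967 → 20058/4967
APPEND 12: p_4 = 12·20058 + 739 = 241435, q_4 = 12·4967 + 183 = 59787 → 241435/59787
APPEND 42: p_5 = 42·241435 + 20058 = 10160328, q_5 = 42·59787 + 4967 = 2516021 → 10160328/2516021
APPEND 25: p_6 = 25·10160328 + 241435 = 254249635, q_6 = 25·2516021 + 59787 = 62960312 → 254249635/62960312
APPEND 48: p_7 = 48·254249635 + 10160328 = 12214142808, q_7 = 48·62960312 + 2516021 = 3024610997 → 12214142808/3024610997
APPEND 10: p_8 = 10·12214142808 + 254249635 = 122395677715, q_8 = 10·3024610997 + 62960312 = 30309070282 → 122395677715/30309070282

4/1
105/26
241435/59787
10160328/2516021
122395677715/30309070282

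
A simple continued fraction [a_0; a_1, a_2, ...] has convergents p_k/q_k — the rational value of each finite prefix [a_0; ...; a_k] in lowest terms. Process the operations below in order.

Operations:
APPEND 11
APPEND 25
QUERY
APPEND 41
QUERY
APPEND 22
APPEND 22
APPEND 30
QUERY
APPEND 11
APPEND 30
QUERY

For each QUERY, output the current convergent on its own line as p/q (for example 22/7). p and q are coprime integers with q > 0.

APPEND 11: p_0 = 11·1 + 0 = 11, q_0 = 11·0 + 1 = 1 → 11/1
APPEND 25: p_1 = 25·11 + 1 = 276, q_1 = 25·1 + 0 = 25 → 276/25
APPEND 41: p_2 = 41·276 + 11 = 11327, q_2 = 41·25 + 1 = 1026 → 11327/1026
APPEND 22: p_3 = 22·11327 + 276 = 249470, q_3 = 22·1026 + 25 = 22597 → 249470/22597
APPEND 22: p_4 = 22·249470 + 11327 = 5499667, q_4 = 22·22597 + 1026 = 498160 → 5499667/498160
APPEND 30: p_5 = 30·5499667 + 249470 = 165239480, q_5 = 30·498160 + 22597 = 14967397 → 165239480/14967397
APPEND 11: p_6 = 11·165239480 + 5499667 = 1823133947, q_6 = 11·14967397 + 498160 = 165139527 → 1823133947/165139527
APPEND 30: p_7 = 30·1823133947 + 165239480 = 54859257890, q_7 = 30·165139527 + 14967397 = 4969153207 → 54859257890/4969153207

276/25
11327/1026
165239480/14967397
54859257890/4969153207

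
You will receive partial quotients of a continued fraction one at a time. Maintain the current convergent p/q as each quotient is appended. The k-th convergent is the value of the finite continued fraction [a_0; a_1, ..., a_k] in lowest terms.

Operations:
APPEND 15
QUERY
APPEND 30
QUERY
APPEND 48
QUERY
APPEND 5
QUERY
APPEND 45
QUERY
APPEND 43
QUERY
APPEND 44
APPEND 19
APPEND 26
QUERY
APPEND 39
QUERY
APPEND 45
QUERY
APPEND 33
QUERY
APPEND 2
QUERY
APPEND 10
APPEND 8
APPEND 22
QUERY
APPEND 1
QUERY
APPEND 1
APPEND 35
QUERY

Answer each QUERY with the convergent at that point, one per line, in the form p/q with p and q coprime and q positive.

15/1
451/30
21663/1441
108766/7235
4916133/327016
211502485/14068923
4614456673745/306948807858
180140931262527/11982785408317
8110956363487460/539532292182123
267841700926348707/17816548427418376
543794358216184874/36172629147018875
1021887470987367015347/67974880503110876552
1068077547610288779797/71047395851438752435
74216853198528241609837/4936827068260675766980

APPEND 15: p_0 = 15·1 + 0 = 15, q_0 = 15·0 + 1 = 1 → 15/1
APPEND 30: p_1 = 30·15 + 1 = 451, q_1 = 30·1 + 0 = 30 → 451/30
APPEND 48: p_2 = 48·451 + 15 = 21663, q_2 = 48·30 + 1 = 1441 → 21663/1441
APPEND 5: p_3 = 5·21663 + 451 = 108766, q_3 = 5·1441 + 30 = 7235 → 108766/7235
APPEND 45: p_4 = 45·108766 + 21663 = 4916133, q_4 = 45·7235 + 1441 = 327016 → 4916133/327016
APPEND 43: p_5 = 43·4916133 + 108766 = 211502485, q_5 = 43·327016 + 7235 = 14068923 → 211502485/14068923
APPEND 44: p_6 = 44·211502485 + 4916133 = 9311025473, q_6 = 44·14068923 + 327016 = 619359628 → 9311025473/619359628
APPEND 19: p_7 = 19·9311025473 + 211502485 = 177120986472, q_7 = 19·619359628 + 14068923 = 11781901855 → 177120986472/11781901855
APPEND 26: p_8 = 26·177120986472 + 9311025473 = 4614456673745, q_8 = 26·11781901855 + 619359628 = 306948807858 → 4614456673745/306948807858
APPEND 39: p_9 = 39·4614456673745 + 177120986472 = 180140931262527, q_9 = 39·306948807858 + 11781901855 = 11982785408317 → 180140931262527/11982785408317
APPEND 45: p_10 = 45·180140931262527 + 4614456673745 = 8110956363487460, q_10 = 45·11982785408317 + 306948807858 = 539532292182123 → 8110956363487460/539532292182123
APPEND 33: p_11 = 33·8110956363487460 + 180140931262527 = 267841700926348707, q_11 = 33·539532292182123 + 11982785408317 = 17816548427418376 → 267841700926348707/17816548427418376
APPEND 2: p_12 = 2·267841700926348707 + 8110956363487460 = 543794358216184874, q_12 = 2·17816548427418376 + 539532292182123 = 36172629147018875 → 543794358216184874/36172629147018875
APPEND 10: p_13 = 10·543794358216184874 + 267841700926348707 = 5705785283088197447, q_13 = 10·36172629147018875 + 17816548427418376 = 379542839897607126 → 5705785283088197447/379542839897607126
APPEND 8: p_14 = 8·5705785283088197447 + 543794358216184874 = 46190076622921764450, q_14 = 8·379542839897607126 + 36172629147018875 = 3072515348327875883 → 46190076622921764450/3072515348327875883
APPEND 22: p_15 = 22·46190076622921764450 + 5705785283088197447 = 1021887470987367015347, q_15 = 22·3072515348327875883 + 379542839897607126 = 67974880503110876552 → 1021887470987367015347/67974880503110876552
APPEND 1: p_16 = 1·1021887470987367015347 + 46190076622921764450 = 1068077547610288779797, q_16 = 1·67974880503110876552 + 3072515348327875883 = 71047395851438752435 → 1068077547610288779797/71047395851438752435
APPEND 1: p_17 = 1·1068077547610288779797 + 1021887470987367015347 = 2089965018597655795144, q_17 = 1·71047395851438752435 + 67974880503110876552 = 139022276354549628987 → 2089965018597655795144/139022276354549628987
APPEND 35: p_18 = 35·2089965018597655795144 + 1068077547610288779797 = 74216853198528241609837, q_18 = 35·139022276354549628987 + 71047395851438752435 = 4936827068260675766980 → 74216853198528241609837/4936827068260675766980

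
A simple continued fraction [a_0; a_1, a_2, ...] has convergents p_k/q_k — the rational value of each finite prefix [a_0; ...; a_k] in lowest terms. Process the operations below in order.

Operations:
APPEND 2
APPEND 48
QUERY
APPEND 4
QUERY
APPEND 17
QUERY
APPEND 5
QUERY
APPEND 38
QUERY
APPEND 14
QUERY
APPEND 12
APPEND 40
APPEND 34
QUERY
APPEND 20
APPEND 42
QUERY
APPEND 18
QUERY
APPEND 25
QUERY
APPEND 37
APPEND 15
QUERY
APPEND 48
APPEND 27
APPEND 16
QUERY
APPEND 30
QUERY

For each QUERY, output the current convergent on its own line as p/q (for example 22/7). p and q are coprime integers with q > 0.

97/48
390/193
6727/3329
34025/16838
1299677/643173
18229503/9021260
300112906495/148517299613
252765410239261/125086376999693
4555788462814621/2254529496939714
114147476980604786/56488323800492543
63534334028158480331/31441325975527949618
1323344877170807058892199/654885555937861217981965
39782864502694525435931258/19687402570633869399536231

APPEND 2: p_0 = 2·1 + 0 = 2, q_0 = 2·0 + 1 = 1 → 2/1
APPEND 48: p_1 = 48·2 + 1 = 97, q_1 = 48·1 + 0 = 48 → 97/48
APPEND 4: p_2 = 4·97 + 2 = 390, q_2 = 4·48 + 1 = 193 → 390/193
APPEND 17: p_3 = 17·390 + 97 = 6727, q_3 = 17·193 + 48 = 3329 → 6727/3329
APPEND 5: p_4 = 5·6727 + 390 = 34025, q_4 = 5·3329 + 193 = 16838 → 34025/16838
APPEND 38: p_5 = 38·34025 + 6727 = 1299677, q_5 = 38·16838 + 3329 = 643173 → 1299677/643173
APPEND 14: p_6 = 14·1299677 + 34025 = 18229503, q_6 = 14·643173 + 16838 = 9021260 → 18229503/9021260
APPEND 12: p_7 = 12·18229503 + 1299677 = 220053713, q_7 = 12·9021260 + 643173 = 108898293 → 220053713/108898293
APPEND 40: p_8 = 40·220053713 + 18229503 = 8820378023, q_8 = 40·108898293 + 9021260 = 4364952980 → 8820378023/4364952980
APPEND 34: p_9 = 34·8820378023 + 220053713 = 300112906495, q_9 = 34·4364952980 + 108898293 = 148517299613 → 300112906495/148517299613
APPEND 20: p_10 = 20·300112906495 + 8820378023 = 6011078507923, q_10 = 20·148517299613 + 4364952980 = 2974710945240 → 6011078507923/2974710945240
APPEND 42: p_11 = 42·6011078507923 + 300112906495 = 252765410239261, q_11 = 42·2974710945240 + 148517299613 = 125086376999693 → 252765410239261/125086376999693
APPEND 18: p_12 = 18·252765410239261 + 6011078507923 = 4555788462814621, q_12 = 18·125086376999693 + 2974710945240 = 2254529496939714 → 4555788462814621/2254529496939714
APPEND 25: p_13 = 25·4555788462814621 + 252765410239261 = 114147476980604786, q_13 = 25·2254529496939714 + 125086376999693 = 56488323800492543 → 114147476980604786/56488323800492543
APPEND 37: p_14 = 37·114147476980604786 + 4555788462814621 = 4228012436745191703, q_14 = 37·56488323800492543 + 2254529496939714 = 2092322510115163805 → 4228012436745191703/2092322510115163805
APPEND 15: p_15 = 15·4228012436745191703 + 114147476980604786 = 63534334028158480331, q_15 = 15·2092322510115163805 + 56488323800492543 = 31441325975527949618 → 63534334028158480331/31441325975527949618
APPEND 48: p_16 = 48·63534334028158480331 + 4228012436745191703 = 3053876045788352247591, q_16 = 48·31441325975527949618 + 2092322510115163805 = 1511275969335456745469 → 3053876045788352247591/1511275969335456745469
APPEND 27: p_17 = 27·3053876045788352247591 + 63534334028158480331 = 82518187570313669165288, q_17 = 27·1511275969335456745469 + 31441325975527949618 = 40835892498032860077281 → 82518187570313669165288/40835892498032860077281
APPEND 16: p_18 = 16·82518187570313669165288 + 3053876045788352247591 = 1323344877170807058892199, q_18 = 16·40835892498032860077281 + 1511275969335456745469 = 654885555937861217981965 → 1323344877170807058892199/654885555937861217981965
APPEND 30: p_19 = 30·1323344877170807058892199 + 82518187570313669165288 = 39782864502694525435931258, q_19 = 30·654885555937861217981965 + 40835892498032860077281 = 19687402570633869399536231 → 39782864502694525435931258/19687402570633869399536231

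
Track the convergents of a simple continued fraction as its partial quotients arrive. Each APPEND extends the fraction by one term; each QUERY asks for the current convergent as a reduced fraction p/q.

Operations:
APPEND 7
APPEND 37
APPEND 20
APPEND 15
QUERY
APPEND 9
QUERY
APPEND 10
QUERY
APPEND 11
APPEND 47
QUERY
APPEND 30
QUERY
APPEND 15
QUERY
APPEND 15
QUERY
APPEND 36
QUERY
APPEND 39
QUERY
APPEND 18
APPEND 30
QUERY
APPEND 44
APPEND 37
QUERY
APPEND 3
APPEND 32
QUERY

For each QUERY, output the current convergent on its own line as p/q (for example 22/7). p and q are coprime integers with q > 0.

78365/11152
710492/101109
7183285/1022242
3754334754/534273479
112709769247/16039550141
1694400873459/241127525594
25528722871132/3632952434051
920728424234211/131027415151430
35933937268005361/5113702143339821
19467881914717926631/2770443682001386061
31737145708247690718132/4516463331622082817065
3105934638847124786937940/442000677556911833411849

APPEND 7: p_0 = 7·1 + 0 = 7, q_0 = 7·0 + 1 = 1 → 7/1
APPEND 37: p_1 = 37·7 + 1 = 260, q_1 = 37·1 + 0 = 37 → 260/37
APPEND 20: p_2 = 20·260 + 7 = 5207, q_2 = 20·37 + 1 = 741 → 5207/741
APPEND 15: p_3 = 15·5207 + 260 = 78365, q_3 = 15·741 + 37 = 11152 → 78365/11152
APPEND 9: p_4 = 9·78365 + 5207 = 710492, q_4 = 9·11152 + 741 = 101109 → 710492/101109
APPEND 10: p_5 = 10·710492 + 78365 = 7183285, q_5 = 10·101109 + 11152 = 1022242 → 7183285/1022242
APPEND 11: p_6 = 11·7183285 + 710492 = 79726627, q_6 = 11·1022242 + 101109 = 11345771 → 79726627/11345771
APPEND 47: p_7 = 47·79726627 + 7183285 = 3754334754, q_7 = 47·11345771 + 1022242 = 534273479 → 3754334754/534273479
APPEND 30: p_8 = 30·3754334754 + 79726627 = 112709769247, q_8 = 30·534273479 + 11345771 = 16039550141 → 112709769247/16039550141
APPEND 15: p_9 = 15·112709769247 + 3754334754 = 1694400873459, q_9 = 15·16039550141 + 534273479 = 241127525594 → 1694400873459/241127525594
APPEND 15: p_10 = 15·1694400873459 + 112709769247 = 25528722871132, q_10 = 15·241127525594 + 16039550141 = 3632952434051 → 25528722871132/3632952434051
APPEND 36: p_11 = 36·25528722871132 + 1694400873459 = 920728424234211, q_11 = 36·3632952434051 + 241127525594 = 131027415151430 → 920728424234211/131027415151430
APPEND 39: p_12 = 39·920728424234211 + 25528722871132 = 35933937268005361, q_12 = 39·131027415151430 + 3632952434051 = 5113702143339821 → 35933937268005361/5113702143339821
APPEND 18: p_13 = 18·35933937268005361 + 920728424234211 = 647731599248330709, q_13 = 18·5113702143339821 + 131027415151430 = 92177665995268208 → 647731599248330709/92177665995268208
APPEND 30: p_14 = 30·647731599248330709 + 35933937268005361 = 19467881914717926631, q_14 = 30·92177665995268208 + 5113702143339821 = 2770443682001386061 → 19467881914717926631/2770443682001386061
APPEND 44: p_15 = 44·19467881914717926631 + 647731599248330709 = 857234535846837102473, q_15 = 44·2770443682001386061 + 92177665995268208 = 121991699674056254892 → 857234535846837102473/121991699674056254892
APPEND 37: p_16 = 37·857234535846837102473 + 19467881914717926631 = 31737145708247690718132, q_16 = 37·121991699674056254892 + 2770443682001386061 = 4516463331622082817065 → 31737145708247690718132/4516463331622082817065
APPEND 3: p_17 = 3·31737145708247690718132 + 857234535846837102473 = 96068671660589909256869, q_17 = 3·4516463331622082817065 + 121991699674056254892 = 13671381694540304706087 → 96068671660589909256869/13671381694540304706087
APPEND 32: p_18 = 32·96068671660589909256869 + 31737145708247690718132 = 3105934638847124786937940, q_18 = 32·13671381694540304706087 + 4516463331622082817065 = 442000677556911833411849 → 3105934638847124786937940/442000677556911833411849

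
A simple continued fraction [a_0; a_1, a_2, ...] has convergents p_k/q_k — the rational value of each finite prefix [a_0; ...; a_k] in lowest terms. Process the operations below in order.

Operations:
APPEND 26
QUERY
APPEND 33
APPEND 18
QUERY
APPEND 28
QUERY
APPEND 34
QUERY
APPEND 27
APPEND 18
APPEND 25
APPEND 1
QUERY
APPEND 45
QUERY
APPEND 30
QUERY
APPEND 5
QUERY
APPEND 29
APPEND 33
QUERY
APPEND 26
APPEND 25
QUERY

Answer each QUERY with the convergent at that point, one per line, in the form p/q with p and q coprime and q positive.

APPEND 26: p_0 = 26·1 + 0 = 26, q_0 = 26·0 + 1 = 1 → 26/1
APPEND 33: p_1 = 33·26 + 1 = 859, q_1 = 33·1 + 0 = 33 → 859/33
APPEND 18: p_2 = 18·859 + 26 = 15488, q_2 = 18·33 + 1 = 595 → 15488/595
APPEND 28: p_3 = 28·15488 + 859 = 434523, q_3 = 28·595 + 33 = 16693 → 434523/16693
APPEND 34: p_4 = 34·434523 + 15488 = 14789270, q_4 = 34·16693 + 595 = 568157 → 14789270/568157
APPEND 27: p_5 = 27·14789270 + 434523 = 399744813, q_5 = 27·568157 + 16693 = 15356932 → 399744813/15356932
APPEND 18: p_6 = 18·399744813 + 14789270 = 7210195904, q_6 = 18·15356932 + 568157 = 276992933 → 7210195904/276992933
APPEND 25: p_7 = 25·7210195904 + 399744813 = 180654642413, q_7 = 25·276992933 + 15356932 = 6940180257 → 180654642413/6940180257
APPEND 1: p_8 = 1·180654642413 + 7210195904 = 187864838317, q_8 = 1·6940180257 + 276992933 = 7217173190 → 187864838317/7217173190
APPEND 45: p_9 = 45·187864838317 + 180654642413 = 8634572366678, q_9 = 45·7217173190 + 6940180257 = 331712973807 → 8634572366678/331712973807
APPEND 30: p_10 = 30·8634572366678 + 187864838317 = 259225035838657, q_10 = 30·331712973807 + 7217173190 = 9958606387400 → 259225035838657/9958606387400
APPEND 5: p_11 = 5·259225035838657 + 8634572366678 = 1304759751559963, q_11 = 5·9958606387400 + 331712973807 = 50124744910807 → 1304759751559963/50124744910807
APPEND 29: p_12 = 29·1304759751559963 + 259225035838657 = 38097257831077584, q_12 = 29·50124744910807 + 9958606387400 = 1463576208800803 → 38097257831077584/1463576208800803
APPEND 33: p_13 = 33·38097257831077584 + 1304759751559963 = 1258514268177120235, q_13 = 33·1463576208800803 + 50124744910807 = 48348139635337306 → 1258514268177120235/48348139635337306
APPEND 26: p_14 = 26·1258514268177120235 + 38097257831077584 = 32759468230436203694, q_14 = 26·48348139635337306 + 1463576208800803 = 1258515206727570759 → 32759468230436203694/1258515206727570759
APPEND 25: p_15 = 25·32759468230436203694 + 1258514268177120235 = 820245220029082212585, q_15 = 25·1258515206727570759 + 48348139635337306 = 31511228307824606281 → 820245220029082212585/31511228307824606281

26/1
15488/595
434523/16693
14789270/568157
187864838317/7217173190
8634572366678/331712973807
259225035838657/9958606387400
1304759751559963/50124744910807
1258514268177120235/48348139635337306
820245220029082212585/31511228307824606281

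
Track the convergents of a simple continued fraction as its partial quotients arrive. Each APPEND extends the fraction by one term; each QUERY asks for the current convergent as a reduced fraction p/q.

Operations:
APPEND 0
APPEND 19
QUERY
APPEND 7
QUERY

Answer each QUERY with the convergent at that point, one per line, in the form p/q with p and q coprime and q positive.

APPEND 0: p_0 = 0·1 + 0 = 0, q_0 = 0·0 + 1 = 1 → 0/1
APPEND 19: p_1 = 19·0 + 1 = 1, q_1 = 19·1 + 0 = 19 → 1/19
APPEND 7: p_2 = 7·1 + 0 = 7, q_2 = 7·19 + 1 = 134 → 7/134

1/19
7/134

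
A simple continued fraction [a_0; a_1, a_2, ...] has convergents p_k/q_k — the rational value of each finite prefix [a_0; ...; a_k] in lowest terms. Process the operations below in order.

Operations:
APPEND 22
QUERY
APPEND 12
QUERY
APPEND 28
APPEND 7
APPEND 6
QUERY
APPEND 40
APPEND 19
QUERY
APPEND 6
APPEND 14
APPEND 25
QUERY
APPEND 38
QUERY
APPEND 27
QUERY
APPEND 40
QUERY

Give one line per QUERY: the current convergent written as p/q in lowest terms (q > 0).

22/1
265/12
321596/14563
245729377/11127492
528182888236/23917982193
20092017576799/909837348628
543012657461809/24589526395149
21740598316049159/984490893154588

APPEND 22: p_0 = 22·1 + 0 = 22, q_0 = 22·0 + 1 = 1 → 22/1
APPEND 12: p_1 = 12·22 + 1 = 265, q_1 = 12·1 + 0 = 12 → 265/12
APPEND 28: p_2 = 28·265 + 22 = 7442, q_2 = 28·12 + 1 = 337 → 7442/337
APPEND 7: p_3 = 7·7442 + 265 = 52359, q_3 = 7·337 + 12 = 2371 → 52359/2371
APPEND 6: p_4 = 6·52359 + 7442 = 321596, q_4 = 6·2371 + 337 = 14563 → 321596/14563
APPEND 40: p_5 = 40·321596 + 52359 = 12916199, q_5 = 40·14563 + 2371 = 584891 → 12916199/584891
APPEND 19: p_6 = 19·12916199 + 321596 = 245729377, q_6 = 19·584891 + 14563 = 11127492 → 245729377/11127492
APPEND 6: p_7 = 6·245729377 + 12916199 = 1487292461, q_7 = 6·11127492 + 584891 = 67349843 → 1487292461/67349843
APPEND 14: p_8 = 14·1487292461 + 245729377 = 21067823831, q_8 = 14·67349843 + 11127492 = 954025294 → 21067823831/954025294
APPEND 25: p_9 = 25·21067823831 + 1487292461 = 528182888236, q_9 = 25·954025294 + 67349843 = 23917982193 → 528182888236/23917982193
APPEND 38: p_10 = 38·528182888236 + 21067823831 = 20092017576799, q_10 = 38·23917982193 + 954025294 = 909837348628 → 20092017576799/909837348628
APPEND 27: p_11 = 27·20092017576799 + 528182888236 = 543012657461809, q_11 = 27·909837348628 + 23917982193 = 24589526395149 → 543012657461809/24589526395149
APPEND 40: p_12 = 40·543012657461809 + 20092017576799 = 21740598316049159, q_12 = 40·24589526395149 + 909837348628 = 984490893154588 → 21740598316049159/984490893154588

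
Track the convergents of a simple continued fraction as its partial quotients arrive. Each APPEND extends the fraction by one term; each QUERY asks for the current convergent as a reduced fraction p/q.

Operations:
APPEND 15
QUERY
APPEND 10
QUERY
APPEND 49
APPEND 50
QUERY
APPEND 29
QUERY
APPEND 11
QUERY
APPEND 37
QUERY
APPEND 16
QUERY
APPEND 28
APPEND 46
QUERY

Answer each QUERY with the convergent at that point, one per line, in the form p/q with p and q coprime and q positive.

15/1
151/10
370851/24560
10762093/712731
118753874/7864601
4404655431/291702968
70593240770/4675112089
91197301502356/6039637819249

APPEND 15: p_0 = 15·1 + 0 = 15, q_0 = 15·0 + 1 = 1 → 15/1
APPEND 10: p_1 = 10·15 + 1 = 151, q_1 = 10·1 + 0 = 10 → 151/10
APPEND 49: p_2 = 49·151 + 15 = 7414, q_2 = 49·10 + 1 = 491 → 7414/491
APPEND 50: p_3 = 50·7414 + 151 = 370851, q_3 = 50·491 + 10 = 24560 → 370851/24560
APPEND 29: p_4 = 29·370851 + 7414 = 10762093, q_4 = 29·24560 + 491 = 712731 → 10762093/712731
APPEND 11: p_5 = 11·10762093 + 370851 = 118753874, q_5 = 11·712731 + 24560 = 7864601 → 118753874/7864601
APPEND 37: p_6 = 37·118753874 + 10762093 = 4404655431, q_6 = 37·7864601 + 712731 = 291702968 → 4404655431/291702968
APPEND 16: p_7 = 16·4404655431 + 118753874 = 70593240770, q_7 = 16·291702968 + 7864601 = 4675112089 → 70593240770/4675112089
APPEND 28: p_8 = 28·70593240770 + 4404655431 = 1981015396991, q_8 = 28·4675112089 + 291702968 = 131194841460 → 1981015396991/131194841460
APPEND 46: p_9 = 46·1981015396991 + 70593240770 = 91197301502356, q_9 = 46·131194841460 + 4675112089 = 6039637819249 → 91197301502356/6039637819249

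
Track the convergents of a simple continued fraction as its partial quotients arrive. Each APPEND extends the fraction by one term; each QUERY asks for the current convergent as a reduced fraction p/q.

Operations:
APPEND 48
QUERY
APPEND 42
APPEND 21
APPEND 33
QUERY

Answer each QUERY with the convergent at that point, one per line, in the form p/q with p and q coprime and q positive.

APPEND 48: p_0 = 48·1 + 0 = 48, q_0 = 48·0 + 1 = 1 → 48/1
APPEND 42: p_1 = 42·48 + 1 = 2017, q_1 = 42·1 + 0 = 42 → 2017/42
APPEND 21: p_2 = 21·2017 + 48 = 42405, q_2 = 21·42 + 1 = 883 → 42405/883
APPEND 33: p_3 = 33·42405 + 2017 = 1401382, q_3 = 33·883 + 42 = 29181 → 1401382/29181

48/1
1401382/29181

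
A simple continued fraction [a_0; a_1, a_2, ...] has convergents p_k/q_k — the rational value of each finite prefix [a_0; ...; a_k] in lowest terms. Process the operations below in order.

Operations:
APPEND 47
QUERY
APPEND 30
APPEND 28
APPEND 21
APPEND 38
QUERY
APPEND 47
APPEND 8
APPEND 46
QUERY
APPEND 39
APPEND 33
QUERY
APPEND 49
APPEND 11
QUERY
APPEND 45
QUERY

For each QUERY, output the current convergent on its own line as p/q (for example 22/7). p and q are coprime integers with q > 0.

APPEND 47: p_0 = 47·1 + 0 = 47, q_0 = 47·0 + 1 = 1 → 47/1
APPEND 30: p_1 = 30·47 + 1 = 1411, q_1 = 30·1 + 0 = 30 → 1411/30
APPEND 28: p_2 = 28·1411 + 47 = 39555, q_2 = 28·30 + 1 = 841 → 39555/841
APPEND 21: p_3 = 21·39555 + 1411 = 832066, q_3 = 21·841 + 30 = 17691 → 832066/17691
APPEND 38: p_4 = 38·832066 + 39555 = 31658063, q_4 = 38·17691 + 841 = 673099 → 31658063/673099
APPEND 47: p_5 = 47·31658063 + 832066 = 1488761027, q_5 = 47·673099 + 17691 = 31653344 → 1488761027/31653344
APPEND 8: p_6 = 8·1488761027 + 31658063 = 11941746279, q_6 = 8·31653344 + 673099 = 253899851 → 11941746279/253899851
APPEND 46: p_7 = 46·11941746279 + 1488761027 = 550809089861, q_7 = 46·253899851 + 31653344 = 11711046490 → 550809089861/11711046490
APPEND 39: p_8 = 39·550809089861 + 11941746279 = 21493496250858, q_8 = 39·11711046490 + 253899851 = 456984712961 → 21493496250858/456984712961
APPEND 33: p_9 = 33·21493496250858 + 550809089861 = 709836185368175, q_9 = 33·456984712961 + 11711046490 = 15092206574203 → 709836185368175/15092206574203
APPEND 49: p_10 = 49·709836185368175 + 21493496250858 = 34803466579291433, q_10 = 49·15092206574203 + 456984712961 = 739975106848908 → 34803466579291433/739975106848908
APPEND 11: p_11 = 11·34803466579291433 + 709836185368175 = 383547968557573938, q_11 = 11·739975106848908 + 15092206574203 = 8154818381912191 → 383547968557573938/8154818381912191
APPEND 45: p_12 = 45·383547968557573938 + 34803466579291433 = 17294462051670118643, q_12 = 45·8154818381912191 + 739975106848908 = 367706802292897503 → 17294462051670118643/367706802292897503

47/1
31658063/673099
550809089861/11711046490
709836185368175/15092206574203
383547968557573938/8154818381912191
17294462051670118643/367706802292897503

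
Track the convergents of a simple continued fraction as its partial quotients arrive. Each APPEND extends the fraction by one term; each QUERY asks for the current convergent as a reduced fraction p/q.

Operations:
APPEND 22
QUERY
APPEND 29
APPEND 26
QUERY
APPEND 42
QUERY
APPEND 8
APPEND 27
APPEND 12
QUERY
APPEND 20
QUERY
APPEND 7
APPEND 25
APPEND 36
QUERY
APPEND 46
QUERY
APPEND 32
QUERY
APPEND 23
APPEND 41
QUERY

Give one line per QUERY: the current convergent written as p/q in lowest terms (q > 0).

APPEND 22: p_0 = 22·1 + 0 = 22, q_0 = 22·0 + 1 = 1 → 22/1
APPEND 29: p_1 = 29·22 + 1 = 639, q_1 = 29·1 + 0 = 29 → 639/29
APPEND 26: p_2 = 26·639 + 22 = 16636, q_2 = 26·29 + 1 = 755 → 16636/755
APPEND 42: p_3 = 42·16636 + 639 = 699351, q_3 = 42·755 + 29 = 31739 → 699351/31739
APPEND 8: p_4 = 8·699351 + 16636 = 5611444, q_4 = 8·31739 + 755 = 254667 → 5611444/254667
APPEND 27: p_5 = 27·5611444 + 699351 = 152208339, q_5 = 27·254667 + 31739 = 6907748 → 152208339/6907748
APPEND 12: p_6 = 12·152208339 + 5611444 = 1832111512, q_6 = 12·6907748 + 254667 = 83147643 → 1832111512/83147643
APPEND 20: p_7 = 20·1832111512 + 152208339 = 36794438579, q_7 = 20·83147643 + 6907748 = 1669860608 → 36794438579/1669860608
APPEND 7: p_8 = 7·36794438579 + 1832111512 = 259393181565, q_8 = 7·1669860608 + 83147643 = 11772171899 → 259393181565/11772171899
APPEND 25: p_9 = 25·259393181565 + 36794438579 = 6521623977704, q_9 = 25·11772171899 + 1669860608 = 295974158083 → 6521623977704/295974158083
APPEND 36: p_10 = 36·6521623977704 + 259393181565 = 235037856378909, q_10 = 36·295974158083 + 11772171899 = 10666841862887 → 235037856378909/10666841862887
APPEND 46: p_11 = 46·235037856378909 + 6521623977704 = 10818263017407518, q_11 = 46·10666841862887 + 295974158083 = 490970699850885 → 10818263017407518/490970699850885
APPEND 32: p_12 = 32·10818263017407518 + 235037856378909 = 346419454413419485, q_12 = 32·490970699850885 + 10666841862887 = 15721729237091207 → 346419454413419485/15721729237091207
APPEND 23: p_13 = 23·346419454413419485 + 10818263017407518 = 7978465714526055673, q_13 = 23·15721729237091207 + 490970699850885 = 362090743152948646 → 7978465714526055673/362090743152948646
APPEND 41: p_14 = 41·7978465714526055673 + 346419454413419485 = 327463513749981702078, q_14 = 41·362090743152948646 + 15721729237091207 = 14861442198507985693 → 327463513749981702078/14861442198507985693

22/1
16636/755
699351/31739
1832111512/83147643
36794438579/1669860608
235037856378909/10666841862887
10818263017407518/490970699850885
346419454413419485/15721729237091207
327463513749981702078/14861442198507985693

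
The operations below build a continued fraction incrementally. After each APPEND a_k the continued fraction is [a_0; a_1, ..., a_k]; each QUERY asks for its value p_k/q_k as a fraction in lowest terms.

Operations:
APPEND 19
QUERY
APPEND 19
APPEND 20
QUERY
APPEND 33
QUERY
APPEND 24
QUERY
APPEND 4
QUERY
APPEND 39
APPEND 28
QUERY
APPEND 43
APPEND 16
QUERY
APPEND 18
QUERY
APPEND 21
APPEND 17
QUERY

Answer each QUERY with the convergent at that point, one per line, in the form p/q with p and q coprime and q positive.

APPEND 19: p_0 = 19·1 + 0 = 19, q_0 = 19·0 + 1 = 1 → 19/1
APPEND 19: p_1 = 19·19 + 1 = 362, q_1 = 19·1 + 0 = 19 → 362/19
APPEND 20: p_2 = 20·362 + 19 = 7259, q_2 = 20·19 + 1 = 381 → 7259/381
APPEND 33: p_3 = 33·7259 + 362 = 239909, q_3 = 33·381 + 19 = 12592 → 239909/12592
APPEND 24: p_4 = 24·239909 + 7259 = 5765075, q_4 = 24·12592 + 381 = 302589 → 5765075/302589
APPEND 4: p_5 = 4·5765075 + 239909 = 23300209, q_5 = 4·302589 + 12592 = 1222948 → 23300209/1222948
APPEND 39: p_6 = 39·23300209 + 5765075 = 914473226, q_6 = 39·1222948 + 302589 = 47997561 → 914473226/47997561
APPEND 28: p_7 = 28·914473226 + 23300209 = 25628550537, q_7 = 28·47997561 + 1222948 = 1345154656 → 25628550537/1345154656
APPEND 43: p_8 = 43·25628550537 + 914473226 = 1102942146317, q_8 = 43·1345154656 + 47997561 = 57889647769 → 1102942146317/57889647769
APPEND 16: p_9 = 16·1102942146317 + 25628550537 = 17672702891609, q_9 = 16·57889647769 + 1345154656 = 927579518960 → 17672702891609/927579518960
APPEND 18: p_10 = 18·17672702891609 + 1102942146317 = 319211594195279, q_10 = 18·927579518960 + 57889647769 = 16754320989049 → 319211594195279/16754320989049
APPEND 21: p_11 = 21·319211594195279 + 17672702891609 = 6721116180992468, q_11 = 21·16754320989049 + 927579518960 = 352768320288989 → 6721116180992468/352768320288989
APPEND 17: p_12 = 17·6721116180992468 + 319211594195279 = 114578186671067235, q_12 = 17·352768320288989 + 16754320989049 = 6013815765901862 → 114578186671067235/6013815765901862

19/1
7259/381
239909/12592
5765075/302589
23300209/1222948
25628550537/1345154656
17672702891609/927579518960
319211594195279/16754320989049
114578186671067235/6013815765901862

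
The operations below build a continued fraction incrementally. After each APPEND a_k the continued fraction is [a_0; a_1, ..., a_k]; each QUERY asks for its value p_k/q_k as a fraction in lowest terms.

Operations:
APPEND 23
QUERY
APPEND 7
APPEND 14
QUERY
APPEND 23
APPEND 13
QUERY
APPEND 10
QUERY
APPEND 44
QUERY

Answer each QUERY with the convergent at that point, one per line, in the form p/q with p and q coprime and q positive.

23/1
2291/99
689406/29791
6946915/300194
306353666/13238327

APPEND 23: p_0 = 23·1 + 0 = 23, q_0 = 23·0 + 1 = 1 → 23/1
APPEND 7: p_1 = 7·23 + 1 = 162, q_1 = 7·1 + 0 = 7 → 162/7
APPEND 14: p_2 = 14·162 + 23 = 2291, q_2 = 14·7 + 1 = 99 → 2291/99
APPEND 23: p_3 = 23·2291 + 162 = 52855, q_3 = 23·99 + 7 = 2284 → 52855/2284
APPEND 13: p_4 = 13·52855 + 2291 = 689406, q_4 = 13·2284 + 99 = 29791 → 689406/29791
APPEND 10: p_5 = 10·689406 + 52855 = 6946915, q_5 = 10·29791 + 2284 = 300194 → 6946915/300194
APPEND 44: p_6 = 44·6946915 + 689406 = 306353666, q_6 = 44·300194 + 29791 = 13238327 → 306353666/13238327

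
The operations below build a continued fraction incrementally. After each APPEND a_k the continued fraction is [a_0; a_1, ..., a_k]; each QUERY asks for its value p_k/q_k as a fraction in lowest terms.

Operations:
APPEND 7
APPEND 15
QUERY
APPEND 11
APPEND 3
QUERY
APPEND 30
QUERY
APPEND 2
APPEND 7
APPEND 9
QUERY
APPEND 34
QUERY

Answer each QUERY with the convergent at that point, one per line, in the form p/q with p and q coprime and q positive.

APPEND 7: p_0 = 7·1 + 0 = 7, q_0 = 7·0 + 1 = 1 → 7/1
APPEND 15: p_1 = 15·7 + 1 = 106, q_1 = 15·1 + 0 = 15 → 106/15
APPEND 11: p_2 = 11·106 + 7 = 1173, q_2 = 11·15 + 1 = 166 → 1173/166
APPEND 3: p_3 = 3·1173 + 106 = 3625, q_3 = 3·166 + 15 = 513 → 3625/513
APPEND 30: p_4 = 30·3625 + 1173 = 109923, q_4 = 30·513 + 166 = 15556 → 109923/15556
APPEND 2: p_5 = 2·109923 + 3625 = 223471, q_5 = 2·15556 + 513 = 31625 → 223471/31625
APPEND 7: p_6 = 7·223471 + 109923 = 1674220, q_6 = 7·31625 + 15556 = 236931 → 1674220/236931
APPEND 9: p_7 = 9·1674220 + 223471 = 15291451, q_7 = 9·236931 + 31625 = 2164004 → 15291451/2164004
APPEND 34: p_8 = 34·15291451 + 1674220 = 521583554, q_8 = 34·2164004 + 236931 = 73813067 → 521583554/73813067

106/15
3625/513
109923/15556
15291451/2164004
521583554/73813067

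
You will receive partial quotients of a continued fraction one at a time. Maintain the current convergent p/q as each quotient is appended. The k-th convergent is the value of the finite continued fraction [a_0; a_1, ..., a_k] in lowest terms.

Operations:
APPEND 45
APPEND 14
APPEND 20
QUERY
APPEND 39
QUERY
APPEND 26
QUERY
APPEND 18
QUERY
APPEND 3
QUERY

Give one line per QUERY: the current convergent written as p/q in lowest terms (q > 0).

APPEND 45: p_0 = 45·1 + 0 = 45, q_0 = 45·0 + 1 = 1 → 45/1
APPEND 14: p_1 = 14·45 + 1 = 631, q_1 = 14·1 + 0 = 14 → 631/14
APPEND 20: p_2 = 20·631 + 45 = 12665, q_2 = 20·14 + 1 = 281 → 12665/281
APPEND 39: p_3 = 39·12665 + 631 = 494566, q_3 = 39·281 + 14 = 10973 → 494566/10973
APPEND 26: p_4 = 26·494566 + 12665 = 12871381, q_4 = 26·10973 + 281 = 285579 → 12871381/285579
APPEND 18: p_5 = 18·12871381 + 494566 = 232179424, q_5 = 18·285579 + 10973 = 5151395 → 232179424/5151395
APPEND 3: p_6 = 3·232179424 + 12871381 = 709409653, q_6 = 3·5151395 + 285579 = 15739764 → 709409653/15739764

12665/281
494566/10973
12871381/285579
232179424/5151395
709409653/15739764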